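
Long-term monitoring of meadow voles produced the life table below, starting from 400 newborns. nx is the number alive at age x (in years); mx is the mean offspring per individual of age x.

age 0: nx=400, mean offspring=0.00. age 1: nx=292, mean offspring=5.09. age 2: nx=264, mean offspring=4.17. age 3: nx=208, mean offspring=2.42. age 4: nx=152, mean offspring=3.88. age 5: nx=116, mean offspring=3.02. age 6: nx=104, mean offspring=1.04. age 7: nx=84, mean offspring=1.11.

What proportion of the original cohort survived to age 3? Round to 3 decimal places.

l_3 = n_3/n_0 = 208/400 = 0.52 → 0.520

0.520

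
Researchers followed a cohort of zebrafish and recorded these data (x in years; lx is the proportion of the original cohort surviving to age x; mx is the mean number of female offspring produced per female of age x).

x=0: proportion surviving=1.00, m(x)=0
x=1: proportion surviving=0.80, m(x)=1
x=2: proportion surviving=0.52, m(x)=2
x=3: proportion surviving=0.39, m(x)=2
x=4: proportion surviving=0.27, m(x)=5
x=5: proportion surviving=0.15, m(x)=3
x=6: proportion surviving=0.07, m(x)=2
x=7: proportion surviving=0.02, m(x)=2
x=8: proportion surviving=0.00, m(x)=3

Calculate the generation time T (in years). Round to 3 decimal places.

lx·mx: 0, 0.8, 1.04, 0.78, 1.35, 0.45, 0.14, 0.04, 0 → R0 = 4.6
x·lx·mx: 0, 0.8, 2.08, 2.34, 5.4, 2.25, 0.84, 0.28, 0 → Σ = 13.99
T = 13.99 / 4.6 = 3.041304… → 3.041

3.041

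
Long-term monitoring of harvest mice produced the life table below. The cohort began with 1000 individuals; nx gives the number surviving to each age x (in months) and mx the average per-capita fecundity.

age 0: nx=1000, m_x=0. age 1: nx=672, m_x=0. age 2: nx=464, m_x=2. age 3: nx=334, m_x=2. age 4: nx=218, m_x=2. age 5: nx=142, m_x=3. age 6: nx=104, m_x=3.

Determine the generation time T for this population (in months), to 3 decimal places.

lx = nx/n0 = nx/1000: 1, 0.672, 0.464, 0.334, 0.218, 0.142, 0.104
lx·mx: 0, 0, 0.928, 0.668, 0.436, 0.426, 0.312 → R0 = 2.77
x·lx·mx: 0, 0, 1.856, 2.004, 1.744, 2.13, 1.872 → Σ = 9.606
T = 9.606 / 2.77 = 3.46787… → 3.468

3.468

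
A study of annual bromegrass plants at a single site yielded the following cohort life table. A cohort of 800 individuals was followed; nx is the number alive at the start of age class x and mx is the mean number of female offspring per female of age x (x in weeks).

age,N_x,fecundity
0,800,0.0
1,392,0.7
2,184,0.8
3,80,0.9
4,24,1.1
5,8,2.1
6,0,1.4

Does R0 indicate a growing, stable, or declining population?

declining

lx = nx/n0 = nx/800: 1, 0.49, 0.23, 0.1, 0.03, 0.01, 0
R0 = Σ lx·mx = 0 + 0.343 + 0.184 + 0.09 + 0.033 + 0.021 + 0 = 0.671
R0 < 1, so the population is declining.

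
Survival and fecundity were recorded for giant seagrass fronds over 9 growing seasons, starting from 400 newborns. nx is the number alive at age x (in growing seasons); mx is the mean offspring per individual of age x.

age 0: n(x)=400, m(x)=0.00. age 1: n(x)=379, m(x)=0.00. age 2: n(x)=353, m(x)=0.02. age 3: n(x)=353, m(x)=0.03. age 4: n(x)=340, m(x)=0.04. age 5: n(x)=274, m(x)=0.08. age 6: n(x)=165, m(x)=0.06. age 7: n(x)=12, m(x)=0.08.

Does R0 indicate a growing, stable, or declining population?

declining

lx = nx/n0 = nx/400: 1, 0.9475, 0.8825, 0.8825, 0.85, 0.685, 0.4125, 0.03
R0 = Σ lx·mx = 0 + 0 + 0.01765 + 0.026475 + 0.034 + 0.0548 + 0.02475 + 0.0024 = 0.160075
R0 < 1, so the population is declining.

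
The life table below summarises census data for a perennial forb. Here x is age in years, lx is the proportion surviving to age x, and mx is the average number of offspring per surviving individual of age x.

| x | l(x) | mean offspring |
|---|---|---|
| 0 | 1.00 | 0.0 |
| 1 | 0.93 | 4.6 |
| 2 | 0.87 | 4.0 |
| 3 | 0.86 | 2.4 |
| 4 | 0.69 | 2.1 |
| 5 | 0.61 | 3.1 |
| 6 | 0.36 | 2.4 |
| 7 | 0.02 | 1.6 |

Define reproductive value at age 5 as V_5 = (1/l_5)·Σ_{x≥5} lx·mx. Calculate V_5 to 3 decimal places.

lx·mx for x ≥ 5: 1.891, 0.864, 0.032 → sum = 2.787
V_5 = 2.787 / l_5 = 2.787 / 0.61 = 4.568852… → 4.569

4.569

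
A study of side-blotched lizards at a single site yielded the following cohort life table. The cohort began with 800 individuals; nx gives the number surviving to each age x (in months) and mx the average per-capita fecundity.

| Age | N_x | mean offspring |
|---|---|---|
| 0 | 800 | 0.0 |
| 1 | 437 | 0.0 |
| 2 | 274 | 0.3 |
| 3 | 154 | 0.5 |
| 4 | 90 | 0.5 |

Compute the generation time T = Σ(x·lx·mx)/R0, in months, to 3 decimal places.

2.818

lx = nx/n0 = nx/800: 1, 0.54625, 0.3425, 0.1925, 0.1125
lx·mx: 0, 0, 0.10275, 0.09625, 0.05625 → R0 = 0.25525
x·lx·mx: 0, 0, 0.2055, 0.28875, 0.225 → Σ = 0.71925
T = 0.71925 / 0.25525 = 2.817826… → 2.818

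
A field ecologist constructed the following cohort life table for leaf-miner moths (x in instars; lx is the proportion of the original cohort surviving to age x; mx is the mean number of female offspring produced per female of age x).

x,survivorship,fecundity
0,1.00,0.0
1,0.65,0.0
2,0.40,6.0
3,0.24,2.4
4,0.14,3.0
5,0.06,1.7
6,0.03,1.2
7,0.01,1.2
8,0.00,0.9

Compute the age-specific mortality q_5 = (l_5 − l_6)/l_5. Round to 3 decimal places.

0.500

q_5 = (l_5 − l_6) / l_5 = (0.06 − 0.03) / 0.06
     = 0.03 / 0.06 = 0.5 → 0.500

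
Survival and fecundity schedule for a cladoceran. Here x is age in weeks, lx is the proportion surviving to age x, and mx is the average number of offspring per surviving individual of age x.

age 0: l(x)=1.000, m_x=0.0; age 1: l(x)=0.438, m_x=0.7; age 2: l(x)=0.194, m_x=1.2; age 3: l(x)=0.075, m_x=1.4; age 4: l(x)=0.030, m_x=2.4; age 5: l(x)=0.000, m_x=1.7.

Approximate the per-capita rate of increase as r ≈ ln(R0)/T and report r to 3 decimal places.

R0 = Σ lx·mx = 0 + 0.3066 + 0.2328 + 0.105 + 0.072 + 0 = 0.7164
Σ x·lx·mx = 1.3752; T = 1.3752/0.7164 = 1.9196…
r ≈ ln(R0)/T = ln(0.7164)/1.9196… = -0.17374… → -0.174

-0.174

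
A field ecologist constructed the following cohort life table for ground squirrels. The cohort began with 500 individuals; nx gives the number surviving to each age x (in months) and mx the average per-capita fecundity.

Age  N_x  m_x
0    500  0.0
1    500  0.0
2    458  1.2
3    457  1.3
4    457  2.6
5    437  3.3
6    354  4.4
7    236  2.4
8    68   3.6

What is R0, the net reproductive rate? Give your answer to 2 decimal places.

lx = nx/n0 = nx/500: 1, 1, 0.916, 0.914, 0.914, 0.874, 0.708, 0.472, 0.136
lx·mx by age: 0, 0, 1.0992, 1.1882, 2.3764, 2.8842, 3.1152, 1.1328, 0.4896
R0 = Σ lx·mx = 12.2856 → 12.29

12.29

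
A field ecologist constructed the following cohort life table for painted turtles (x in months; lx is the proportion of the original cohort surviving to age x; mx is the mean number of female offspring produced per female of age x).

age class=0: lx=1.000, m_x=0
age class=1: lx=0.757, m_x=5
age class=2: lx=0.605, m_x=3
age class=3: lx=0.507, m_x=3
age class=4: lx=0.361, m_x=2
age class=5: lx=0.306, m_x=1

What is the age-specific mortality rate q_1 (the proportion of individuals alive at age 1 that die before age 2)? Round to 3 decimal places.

q_1 = (l_1 − l_2) / l_1 = (0.757 − 0.605) / 0.757
     = 0.152 / 0.757 = 0.200793… → 0.201

0.201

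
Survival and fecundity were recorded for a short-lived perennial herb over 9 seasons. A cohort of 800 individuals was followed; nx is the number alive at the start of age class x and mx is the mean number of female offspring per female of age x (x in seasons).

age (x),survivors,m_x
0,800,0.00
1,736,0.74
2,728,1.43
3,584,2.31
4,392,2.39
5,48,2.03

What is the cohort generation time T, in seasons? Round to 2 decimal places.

lx = nx/n0 = nx/800: 1, 0.92, 0.91, 0.73, 0.49, 0.06
lx·mx: 0, 0.6808, 1.3013, 1.6863, 1.1711, 0.1218 → R0 = 4.9613
x·lx·mx: 0, 0.6808, 2.6026, 5.0589, 4.6844, 0.609 → Σ = 13.6357
T = 13.6357 / 4.9613 = 2.748413… → 2.75

2.75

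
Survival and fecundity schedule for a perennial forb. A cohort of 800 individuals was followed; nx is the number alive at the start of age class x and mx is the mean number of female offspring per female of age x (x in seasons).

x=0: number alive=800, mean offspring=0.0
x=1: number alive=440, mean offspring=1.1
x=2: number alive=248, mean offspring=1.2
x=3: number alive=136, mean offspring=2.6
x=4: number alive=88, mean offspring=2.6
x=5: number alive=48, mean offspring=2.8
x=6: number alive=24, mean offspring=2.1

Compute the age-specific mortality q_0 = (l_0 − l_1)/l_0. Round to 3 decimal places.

lx = nx/n0 = nx/800: 1, 0.55, 0.31, 0.17, 0.11, 0.06, 0.03
q_0 = (l_0 − l_1) / l_0 = (1 − 0.55) / 1
     = 0.45 / 1 = 0.45 → 0.450

0.450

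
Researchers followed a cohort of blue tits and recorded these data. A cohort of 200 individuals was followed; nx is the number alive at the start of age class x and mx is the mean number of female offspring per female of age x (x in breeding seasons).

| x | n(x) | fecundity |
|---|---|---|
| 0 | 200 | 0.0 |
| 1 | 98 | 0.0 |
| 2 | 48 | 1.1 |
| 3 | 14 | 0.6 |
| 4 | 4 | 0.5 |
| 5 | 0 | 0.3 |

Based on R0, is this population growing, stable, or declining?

lx = nx/n0 = nx/200: 1, 0.49, 0.24, 0.07, 0.02, 0
R0 = Σ lx·mx = 0 + 0 + 0.264 + 0.042 + 0.01 + 0 = 0.316
R0 < 1, so the population is declining.

declining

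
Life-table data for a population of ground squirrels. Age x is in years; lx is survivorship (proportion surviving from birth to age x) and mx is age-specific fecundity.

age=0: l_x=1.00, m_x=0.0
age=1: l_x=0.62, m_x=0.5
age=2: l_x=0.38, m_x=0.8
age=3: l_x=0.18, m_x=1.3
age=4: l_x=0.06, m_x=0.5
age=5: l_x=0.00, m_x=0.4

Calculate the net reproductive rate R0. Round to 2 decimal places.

0.88

lx·mx by age: 0, 0.31, 0.304, 0.234, 0.03, 0
R0 = Σ lx·mx = 0.878 → 0.88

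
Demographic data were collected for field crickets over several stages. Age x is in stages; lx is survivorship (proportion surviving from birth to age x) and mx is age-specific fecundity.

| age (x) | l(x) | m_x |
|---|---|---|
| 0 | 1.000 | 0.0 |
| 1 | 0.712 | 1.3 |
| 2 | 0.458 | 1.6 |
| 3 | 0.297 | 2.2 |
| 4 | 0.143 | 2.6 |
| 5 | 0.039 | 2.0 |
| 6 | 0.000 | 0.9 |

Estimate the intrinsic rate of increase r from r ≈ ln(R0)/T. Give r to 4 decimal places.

R0 = Σ lx·mx = 0 + 0.9256 + 0.7328 + 0.6534 + 0.3718 + 0.078 + 0 = 2.7616
Σ x·lx·mx = 6.2286; T = 6.2286/2.7616 = 2.25543…
r ≈ ln(R0)/T = ln(2.7616)/2.25543… = 0.450384… → 0.4504

0.4504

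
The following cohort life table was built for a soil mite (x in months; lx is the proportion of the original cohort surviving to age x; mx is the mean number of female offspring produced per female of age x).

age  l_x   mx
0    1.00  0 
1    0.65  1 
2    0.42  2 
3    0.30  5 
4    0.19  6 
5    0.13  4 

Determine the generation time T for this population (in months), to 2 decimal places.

3.01

lx·mx: 0, 0.65, 0.84, 1.5, 1.14, 0.52 → R0 = 4.65
x·lx·mx: 0, 0.65, 1.68, 4.5, 4.56, 2.6 → Σ = 13.99
T = 13.99 / 4.65 = 3.008602… → 3.01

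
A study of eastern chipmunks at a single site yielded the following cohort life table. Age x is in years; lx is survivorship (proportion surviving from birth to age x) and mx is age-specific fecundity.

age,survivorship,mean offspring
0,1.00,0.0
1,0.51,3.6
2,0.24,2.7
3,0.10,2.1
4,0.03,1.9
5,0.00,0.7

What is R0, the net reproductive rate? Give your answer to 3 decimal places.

2.751

lx·mx by age: 0, 1.836, 0.648, 0.21, 0.057, 0
R0 = Σ lx·mx = 2.751 → 2.751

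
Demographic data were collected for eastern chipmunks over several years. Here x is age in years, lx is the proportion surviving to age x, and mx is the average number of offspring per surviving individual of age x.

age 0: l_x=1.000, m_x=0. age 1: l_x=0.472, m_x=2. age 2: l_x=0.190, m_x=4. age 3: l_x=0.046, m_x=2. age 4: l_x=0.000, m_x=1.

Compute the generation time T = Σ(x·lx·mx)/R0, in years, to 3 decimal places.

1.526

lx·mx: 0, 0.944, 0.76, 0.092, 0 → R0 = 1.796
x·lx·mx: 0, 0.944, 1.52, 0.276, 0 → Σ = 2.74
T = 2.74 / 1.796 = 1.525612… → 1.526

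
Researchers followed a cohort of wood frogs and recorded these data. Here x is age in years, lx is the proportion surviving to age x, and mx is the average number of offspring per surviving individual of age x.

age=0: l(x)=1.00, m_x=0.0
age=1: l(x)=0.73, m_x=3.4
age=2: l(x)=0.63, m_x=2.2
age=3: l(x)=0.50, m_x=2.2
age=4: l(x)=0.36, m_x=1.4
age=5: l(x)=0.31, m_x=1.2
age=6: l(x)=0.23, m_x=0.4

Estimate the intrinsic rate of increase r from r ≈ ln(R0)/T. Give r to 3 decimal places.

R0 = Σ lx·mx = 0 + 2.482 + 1.386 + 1.1 + 0.504 + 0.372 + 0.092 = 5.936
Σ x·lx·mx = 12.982; T = 12.982/5.936 = 2.18699…
r ≈ ln(R0)/T = ln(5.936)/2.18699… = 0.81438… → 0.814

0.814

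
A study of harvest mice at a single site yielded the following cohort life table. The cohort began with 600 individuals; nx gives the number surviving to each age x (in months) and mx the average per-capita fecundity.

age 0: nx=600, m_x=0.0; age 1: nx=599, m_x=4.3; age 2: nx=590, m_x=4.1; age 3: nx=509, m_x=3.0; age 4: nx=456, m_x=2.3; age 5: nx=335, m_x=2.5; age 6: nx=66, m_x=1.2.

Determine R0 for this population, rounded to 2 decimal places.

lx = nx/n0 = nx/600: 1, 0.99833…, 0.98333…, 0.84833…, 0.76, 0.55833…, 0.11
lx·mx by age: 0, 4.292833…, 4.031667…, 2.545…, 1.748, 1.395833…, 0.132
R0 = Σ lx·mx = 14.145333… → 14.15

14.15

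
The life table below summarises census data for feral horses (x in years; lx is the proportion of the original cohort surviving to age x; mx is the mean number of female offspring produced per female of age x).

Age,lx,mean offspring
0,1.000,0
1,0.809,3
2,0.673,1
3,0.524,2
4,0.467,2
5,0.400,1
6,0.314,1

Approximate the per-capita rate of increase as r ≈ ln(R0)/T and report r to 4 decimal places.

R0 = Σ lx·mx = 0 + 2.427 + 0.673 + 1.048 + 0.934 + 0.4 + 0.314 = 5.796
Σ x·lx·mx = 14.537; T = 14.537/5.796 = 2.50811…
r ≈ ln(R0)/T = ln(5.796)/2.50811… = 0.700595… → 0.7006

0.7006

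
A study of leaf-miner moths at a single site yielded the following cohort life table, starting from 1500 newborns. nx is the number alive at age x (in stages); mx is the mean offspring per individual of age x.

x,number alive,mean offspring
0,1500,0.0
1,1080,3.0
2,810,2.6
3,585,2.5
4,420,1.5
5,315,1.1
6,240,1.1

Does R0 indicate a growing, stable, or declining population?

growing

lx = nx/n0 = nx/1500: 1, 0.72, 0.54, 0.39, 0.28, 0.21, 0.16
R0 = Σ lx·mx = 0 + 2.16 + 1.404 + 0.975 + 0.42 + 0.231 + 0.176 = 5.366
R0 > 1, so the population is growing.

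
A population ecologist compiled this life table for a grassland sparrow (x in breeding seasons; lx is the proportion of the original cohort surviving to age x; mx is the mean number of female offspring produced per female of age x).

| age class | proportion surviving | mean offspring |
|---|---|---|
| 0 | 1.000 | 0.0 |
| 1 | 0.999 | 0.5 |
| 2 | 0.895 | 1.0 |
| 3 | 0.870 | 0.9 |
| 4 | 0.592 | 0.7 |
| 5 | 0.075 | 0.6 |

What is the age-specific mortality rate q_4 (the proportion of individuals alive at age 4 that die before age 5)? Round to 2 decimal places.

q_4 = (l_4 − l_5) / l_4 = (0.592 − 0.075) / 0.592
     = 0.517 / 0.592 = 0.873311… → 0.87

0.87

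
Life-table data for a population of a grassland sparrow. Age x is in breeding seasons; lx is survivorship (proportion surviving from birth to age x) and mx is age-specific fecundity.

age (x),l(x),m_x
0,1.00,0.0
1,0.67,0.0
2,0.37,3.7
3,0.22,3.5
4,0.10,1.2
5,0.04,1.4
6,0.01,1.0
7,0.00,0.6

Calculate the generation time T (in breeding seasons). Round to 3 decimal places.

2.524

lx·mx: 0, 0, 1.369, 0.77, 0.12, 0.056, 0.01, 0 → R0 = 2.325
x·lx·mx: 0, 0, 2.738, 2.31, 0.48, 0.28, 0.06, 0 → Σ = 5.868
T = 5.868 / 2.325 = 2.523871… → 2.524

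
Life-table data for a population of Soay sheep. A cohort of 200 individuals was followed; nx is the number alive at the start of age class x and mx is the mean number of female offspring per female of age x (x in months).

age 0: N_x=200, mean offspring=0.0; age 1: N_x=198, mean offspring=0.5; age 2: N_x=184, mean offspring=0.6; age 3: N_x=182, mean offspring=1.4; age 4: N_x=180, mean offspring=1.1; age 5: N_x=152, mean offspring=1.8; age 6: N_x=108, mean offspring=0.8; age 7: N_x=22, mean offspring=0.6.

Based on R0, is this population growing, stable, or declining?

lx = nx/n0 = nx/200: 1, 0.99, 0.92, 0.91, 0.9, 0.76, 0.54, 0.11
R0 = Σ lx·mx = 0 + 0.495 + 0.552 + 1.274 + 0.99 + 1.368 + 0.432 + 0.066 = 5.177
R0 > 1, so the population is growing.

growing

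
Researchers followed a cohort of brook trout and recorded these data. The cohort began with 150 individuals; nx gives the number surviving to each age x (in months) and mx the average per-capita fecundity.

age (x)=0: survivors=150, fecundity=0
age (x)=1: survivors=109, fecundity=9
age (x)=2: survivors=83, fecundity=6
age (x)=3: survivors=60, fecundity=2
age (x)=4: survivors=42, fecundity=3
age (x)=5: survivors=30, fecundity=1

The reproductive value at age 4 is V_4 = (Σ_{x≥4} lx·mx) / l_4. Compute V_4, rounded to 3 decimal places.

lx = nx/n0 = nx/150: 1, 0.72667…, 0.55333…, 0.4, 0.28, 0.2
lx·mx for x ≥ 4: 0.84, 0.2 → sum = 1.04
V_4 = 1.04 / l_4 = 1.04 / 0.28 = 3.714286… → 3.714

3.714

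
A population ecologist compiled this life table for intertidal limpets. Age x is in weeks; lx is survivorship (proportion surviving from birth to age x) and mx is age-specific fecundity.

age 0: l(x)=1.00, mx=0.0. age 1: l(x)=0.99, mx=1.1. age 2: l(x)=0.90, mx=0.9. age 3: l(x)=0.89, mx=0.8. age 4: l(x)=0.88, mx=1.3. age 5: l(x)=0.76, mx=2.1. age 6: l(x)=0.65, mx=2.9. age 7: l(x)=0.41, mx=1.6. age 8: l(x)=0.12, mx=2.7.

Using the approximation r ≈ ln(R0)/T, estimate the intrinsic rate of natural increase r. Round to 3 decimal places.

0.482

R0 = Σ lx·mx = 0 + 1.089 + 0.81 + 0.712 + 1.144 + 1.596 + 1.885 + 0.656 + 0.324 = 8.216
Σ x·lx·mx = 35.895; T = 35.895/8.216 = 4.36891…
r ≈ ln(R0)/T = ln(8.216)/4.36891… = 0.48206… → 0.482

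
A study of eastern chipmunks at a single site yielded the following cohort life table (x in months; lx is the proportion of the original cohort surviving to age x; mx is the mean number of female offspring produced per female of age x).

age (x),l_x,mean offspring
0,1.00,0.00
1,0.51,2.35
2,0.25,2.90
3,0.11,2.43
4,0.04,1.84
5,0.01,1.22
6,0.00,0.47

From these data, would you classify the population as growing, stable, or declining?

R0 = Σ lx·mx = 0 + 1.1985 + 0.725 + 0.2673 + 0.0736 + 0.0122 + 0 = 2.2766
R0 > 1, so the population is growing.

growing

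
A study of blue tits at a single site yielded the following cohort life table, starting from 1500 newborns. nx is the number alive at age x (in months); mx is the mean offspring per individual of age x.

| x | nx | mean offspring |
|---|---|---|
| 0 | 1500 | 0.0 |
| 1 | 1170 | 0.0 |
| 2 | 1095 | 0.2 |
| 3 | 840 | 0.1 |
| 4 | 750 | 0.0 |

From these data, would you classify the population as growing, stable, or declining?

lx = nx/n0 = nx/1500: 1, 0.78, 0.73, 0.56, 0.5
R0 = Σ lx·mx = 0 + 0 + 0.146 + 0.056 + 0 = 0.202
R0 < 1, so the population is declining.

declining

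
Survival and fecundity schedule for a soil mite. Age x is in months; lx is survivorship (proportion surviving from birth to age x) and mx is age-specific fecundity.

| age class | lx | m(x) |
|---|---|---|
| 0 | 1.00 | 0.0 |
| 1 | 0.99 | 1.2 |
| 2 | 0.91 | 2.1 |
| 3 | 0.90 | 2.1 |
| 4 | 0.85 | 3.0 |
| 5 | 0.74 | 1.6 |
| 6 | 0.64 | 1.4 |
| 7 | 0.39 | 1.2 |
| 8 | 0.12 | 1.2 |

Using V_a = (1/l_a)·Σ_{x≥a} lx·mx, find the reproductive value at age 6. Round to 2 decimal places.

lx·mx for x ≥ 6: 0.896, 0.468, 0.144 → sum = 1.508
V_6 = 1.508 / l_6 = 1.508 / 0.64 = 2.35625 → 2.36

2.36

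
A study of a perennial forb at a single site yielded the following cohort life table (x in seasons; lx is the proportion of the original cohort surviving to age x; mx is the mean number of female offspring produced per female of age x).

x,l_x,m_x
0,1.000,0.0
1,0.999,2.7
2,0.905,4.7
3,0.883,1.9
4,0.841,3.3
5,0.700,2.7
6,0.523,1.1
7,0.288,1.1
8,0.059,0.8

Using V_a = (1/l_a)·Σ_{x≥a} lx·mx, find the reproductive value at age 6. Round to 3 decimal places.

lx·mx for x ≥ 6: 0.5753, 0.3168, 0.0472 → sum = 0.9393
V_6 = 0.9393 / l_6 = 0.9393 / 0.523 = 1.795985… → 1.796

1.796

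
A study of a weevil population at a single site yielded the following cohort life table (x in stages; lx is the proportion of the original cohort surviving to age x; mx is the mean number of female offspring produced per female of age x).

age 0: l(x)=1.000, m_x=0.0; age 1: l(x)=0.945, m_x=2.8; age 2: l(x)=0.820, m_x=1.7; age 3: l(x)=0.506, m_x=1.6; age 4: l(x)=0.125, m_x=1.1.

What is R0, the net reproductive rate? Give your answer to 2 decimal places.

lx·mx by age: 0, 2.646, 1.394, 0.8096, 0.1375
R0 = Σ lx·mx = 4.9871 → 4.99

4.99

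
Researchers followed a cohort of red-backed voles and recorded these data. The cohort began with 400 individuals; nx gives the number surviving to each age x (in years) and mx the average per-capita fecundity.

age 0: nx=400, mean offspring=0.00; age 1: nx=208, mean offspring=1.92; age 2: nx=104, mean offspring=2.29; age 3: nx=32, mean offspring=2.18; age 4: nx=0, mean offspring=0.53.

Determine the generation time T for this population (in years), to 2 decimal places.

1.53

lx = nx/n0 = nx/400: 1, 0.52, 0.26, 0.08, 0
lx·mx: 0, 0.9984, 0.5954, 0.1744, 0 → R0 = 1.7682
x·lx·mx: 0, 0.9984, 1.1908, 0.5232, 0 → Σ = 2.7124
T = 2.7124 / 1.7682 = 1.533989… → 1.53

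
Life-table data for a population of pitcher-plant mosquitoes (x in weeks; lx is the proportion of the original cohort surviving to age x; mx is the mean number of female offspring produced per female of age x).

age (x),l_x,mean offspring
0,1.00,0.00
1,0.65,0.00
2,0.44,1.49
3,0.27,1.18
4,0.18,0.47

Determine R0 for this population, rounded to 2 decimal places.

1.06

lx·mx by age: 0, 0, 0.6556, 0.3186, 0.0846
R0 = Σ lx·mx = 1.0588 → 1.06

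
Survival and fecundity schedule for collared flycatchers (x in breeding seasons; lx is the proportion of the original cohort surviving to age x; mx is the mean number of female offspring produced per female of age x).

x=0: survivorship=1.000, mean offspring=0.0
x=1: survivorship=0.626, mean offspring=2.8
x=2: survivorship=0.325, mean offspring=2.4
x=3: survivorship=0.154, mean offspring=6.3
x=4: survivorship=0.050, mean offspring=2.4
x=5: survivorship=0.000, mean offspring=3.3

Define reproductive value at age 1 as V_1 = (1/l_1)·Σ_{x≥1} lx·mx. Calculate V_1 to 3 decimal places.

lx·mx for x ≥ 1: 1.7528, 0.78, 0.9702, 0.12, 0 → sum = 3.623
V_1 = 3.623 / l_1 = 3.623 / 0.626 = 5.78754… → 5.788

5.788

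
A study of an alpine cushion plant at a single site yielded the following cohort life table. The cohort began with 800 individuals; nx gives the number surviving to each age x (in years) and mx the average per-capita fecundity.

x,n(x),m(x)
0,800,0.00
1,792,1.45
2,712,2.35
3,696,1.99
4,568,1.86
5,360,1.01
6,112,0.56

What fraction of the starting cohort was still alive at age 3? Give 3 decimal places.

0.870

l_3 = n_3/n_0 = 696/800 = 0.87 → 0.870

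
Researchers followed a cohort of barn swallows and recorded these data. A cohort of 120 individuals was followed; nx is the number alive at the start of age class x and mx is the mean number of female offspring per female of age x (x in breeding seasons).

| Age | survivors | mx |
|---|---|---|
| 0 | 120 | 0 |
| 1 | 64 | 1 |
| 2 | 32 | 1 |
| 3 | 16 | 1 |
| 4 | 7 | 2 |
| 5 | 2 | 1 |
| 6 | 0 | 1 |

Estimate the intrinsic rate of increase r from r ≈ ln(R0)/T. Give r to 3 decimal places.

0.034

lx = nx/n0 = nx/120: 1, 0.53333…, 0.26667…, 0.13333…, 0.05833…, 0.01667…, 0
R0 = Σ lx·mx = 0 + 0.53333… + 0.26667… + 0.13333… + 0.11667… + 0.01667… + 0 = 1.066667…
Σ x·lx·mx = 2.016667…; T = 2.016667…/1.066667… = 1.89063…
r ≈ ln(R0)/T = ln(1.066667…)/1.89063… = 0.03414… → 0.034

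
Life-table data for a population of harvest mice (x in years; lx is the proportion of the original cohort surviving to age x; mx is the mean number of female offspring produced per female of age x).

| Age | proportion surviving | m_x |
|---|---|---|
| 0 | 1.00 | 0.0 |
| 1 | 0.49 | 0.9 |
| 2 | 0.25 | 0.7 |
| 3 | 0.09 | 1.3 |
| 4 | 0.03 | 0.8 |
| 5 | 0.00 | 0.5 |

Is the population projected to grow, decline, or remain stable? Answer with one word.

R0 = Σ lx·mx = 0 + 0.441 + 0.175 + 0.117 + 0.024 + 0 = 0.757
R0 < 1, so the population is declining.

declining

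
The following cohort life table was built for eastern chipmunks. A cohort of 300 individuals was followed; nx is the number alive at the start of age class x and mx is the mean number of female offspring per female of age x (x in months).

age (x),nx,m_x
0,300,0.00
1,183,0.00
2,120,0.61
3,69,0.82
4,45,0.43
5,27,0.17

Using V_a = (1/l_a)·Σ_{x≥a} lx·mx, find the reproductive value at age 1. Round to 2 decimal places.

lx = nx/n0 = nx/300: 1, 0.61, 0.4, 0.23, 0.15, 0.09
lx·mx for x ≥ 1: 0, 0.244, 0.1886, 0.0645, 0.0153 → sum = 0.5124
V_1 = 0.5124 / l_1 = 0.5124 / 0.61 = 0.84 → 0.84

0.84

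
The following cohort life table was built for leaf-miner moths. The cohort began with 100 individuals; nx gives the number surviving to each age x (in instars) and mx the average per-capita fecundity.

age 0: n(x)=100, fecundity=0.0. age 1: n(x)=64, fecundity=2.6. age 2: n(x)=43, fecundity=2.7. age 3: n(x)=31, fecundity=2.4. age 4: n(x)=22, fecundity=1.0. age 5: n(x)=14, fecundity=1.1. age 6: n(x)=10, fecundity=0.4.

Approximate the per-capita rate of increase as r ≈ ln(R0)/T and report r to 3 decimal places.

lx = nx/n0 = nx/100: 1, 0.64, 0.43, 0.31, 0.22, 0.14, 0.1
R0 = Σ lx·mx = 0 + 1.664 + 1.161 + 0.744 + 0.22 + 0.154 + 0.04 = 3.983
Σ x·lx·mx = 8.108; T = 8.108/3.983 = 2.03565…
r ≈ ln(R0)/T = ln(3.983)/2.03565… = 0.67892… → 0.679

0.679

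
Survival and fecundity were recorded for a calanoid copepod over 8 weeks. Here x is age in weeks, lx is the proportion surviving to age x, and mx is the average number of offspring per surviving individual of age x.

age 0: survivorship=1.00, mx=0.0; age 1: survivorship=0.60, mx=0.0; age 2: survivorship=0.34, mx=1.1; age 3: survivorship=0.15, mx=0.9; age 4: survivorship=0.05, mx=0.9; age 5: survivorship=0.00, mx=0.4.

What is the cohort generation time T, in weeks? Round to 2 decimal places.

2.41

lx·mx: 0, 0, 0.374, 0.135, 0.045, 0 → R0 = 0.554
x·lx·mx: 0, 0, 0.748, 0.405, 0.18, 0 → Σ = 1.333
T = 1.333 / 0.554 = 2.406137… → 2.41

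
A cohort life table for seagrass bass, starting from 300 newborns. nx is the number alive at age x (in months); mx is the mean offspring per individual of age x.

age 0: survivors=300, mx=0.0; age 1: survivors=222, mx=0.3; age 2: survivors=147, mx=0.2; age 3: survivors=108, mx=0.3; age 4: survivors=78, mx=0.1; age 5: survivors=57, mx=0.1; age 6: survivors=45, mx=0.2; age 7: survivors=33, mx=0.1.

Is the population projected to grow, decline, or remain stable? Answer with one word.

lx = nx/n0 = nx/300: 1, 0.74, 0.49, 0.36, 0.26, 0.19, 0.15, 0.11
R0 = Σ lx·mx = 0 + 0.222 + 0.098 + 0.108 + 0.026 + 0.019 + 0.03 + 0.011 = 0.514
R0 < 1, so the population is declining.

declining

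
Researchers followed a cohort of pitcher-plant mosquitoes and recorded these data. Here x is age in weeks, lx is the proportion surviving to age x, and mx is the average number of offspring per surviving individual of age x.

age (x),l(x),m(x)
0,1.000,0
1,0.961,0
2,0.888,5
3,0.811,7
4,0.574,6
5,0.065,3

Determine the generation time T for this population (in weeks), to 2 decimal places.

lx·mx: 0, 0, 4.44, 5.677, 3.444, 0.195 → R0 = 13.756
x·lx·mx: 0, 0, 8.88, 17.031, 13.776, 0.975 → Σ = 40.662
T = 40.662 / 13.756 = 2.955946… → 2.96

2.96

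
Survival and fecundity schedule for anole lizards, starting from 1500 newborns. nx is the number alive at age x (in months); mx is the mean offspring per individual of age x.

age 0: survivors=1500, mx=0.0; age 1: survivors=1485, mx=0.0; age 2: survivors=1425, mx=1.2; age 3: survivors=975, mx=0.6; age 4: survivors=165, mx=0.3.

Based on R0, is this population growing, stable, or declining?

lx = nx/n0 = nx/1500: 1, 0.99, 0.95, 0.65, 0.11
R0 = Σ lx·mx = 0 + 0 + 1.14 + 0.39 + 0.033 = 1.563
R0 > 1, so the population is growing.

growing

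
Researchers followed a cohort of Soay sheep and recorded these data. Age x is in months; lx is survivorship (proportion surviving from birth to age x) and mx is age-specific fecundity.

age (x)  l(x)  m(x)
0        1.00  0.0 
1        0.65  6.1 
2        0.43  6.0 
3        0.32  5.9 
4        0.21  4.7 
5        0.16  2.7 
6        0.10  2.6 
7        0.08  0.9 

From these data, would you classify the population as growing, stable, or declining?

R0 = Σ lx·mx = 0 + 3.965 + 2.58 + 1.888 + 0.987 + 0.432 + 0.26 + 0.072 = 10.184
R0 > 1, so the population is growing.

growing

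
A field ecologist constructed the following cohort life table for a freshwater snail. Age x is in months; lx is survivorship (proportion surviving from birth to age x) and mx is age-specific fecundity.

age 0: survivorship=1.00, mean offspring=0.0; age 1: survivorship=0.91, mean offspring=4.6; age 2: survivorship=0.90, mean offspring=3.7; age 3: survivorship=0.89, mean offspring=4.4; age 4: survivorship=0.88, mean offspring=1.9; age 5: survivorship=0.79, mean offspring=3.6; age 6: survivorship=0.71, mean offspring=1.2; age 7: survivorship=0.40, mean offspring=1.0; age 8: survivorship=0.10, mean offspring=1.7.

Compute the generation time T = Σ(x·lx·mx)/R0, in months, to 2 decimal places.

lx·mx: 0, 4.186, 3.33, 3.916, 1.672, 2.844, 0.852, 0.4, 0.17 → R0 = 17.37
x·lx·mx: 0, 4.186, 6.66, 11.748, 6.688, 14.22, 5.112, 2.8, 1.36 → Σ = 52.774
T = 52.774 / 17.37 = 3.038227… → 3.04

3.04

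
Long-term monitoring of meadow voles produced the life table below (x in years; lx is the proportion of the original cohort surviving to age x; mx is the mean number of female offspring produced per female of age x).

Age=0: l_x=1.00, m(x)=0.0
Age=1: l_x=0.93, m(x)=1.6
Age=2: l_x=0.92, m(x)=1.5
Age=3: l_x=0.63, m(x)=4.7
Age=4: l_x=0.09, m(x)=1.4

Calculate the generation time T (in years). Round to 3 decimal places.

lx·mx: 0, 1.488, 1.38, 2.961, 0.126 → R0 = 5.955
x·lx·mx: 0, 1.488, 2.76, 8.883, 0.504 → Σ = 13.635
T = 13.635 / 5.955 = 2.289673… → 2.290

2.290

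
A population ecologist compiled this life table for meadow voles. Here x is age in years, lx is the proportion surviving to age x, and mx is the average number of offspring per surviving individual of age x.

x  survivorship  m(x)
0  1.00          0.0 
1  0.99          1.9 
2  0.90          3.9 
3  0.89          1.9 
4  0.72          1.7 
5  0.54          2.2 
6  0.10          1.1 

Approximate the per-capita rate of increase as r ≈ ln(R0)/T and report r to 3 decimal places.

0.853

R0 = Σ lx·mx = 0 + 1.881 + 3.51 + 1.691 + 1.224 + 1.188 + 0.11 = 9.604
Σ x·lx·mx = 25.47; T = 25.47/9.604 = 2.65202…
r ≈ ln(R0)/T = ln(9.604)/2.65202… = 0.853… → 0.853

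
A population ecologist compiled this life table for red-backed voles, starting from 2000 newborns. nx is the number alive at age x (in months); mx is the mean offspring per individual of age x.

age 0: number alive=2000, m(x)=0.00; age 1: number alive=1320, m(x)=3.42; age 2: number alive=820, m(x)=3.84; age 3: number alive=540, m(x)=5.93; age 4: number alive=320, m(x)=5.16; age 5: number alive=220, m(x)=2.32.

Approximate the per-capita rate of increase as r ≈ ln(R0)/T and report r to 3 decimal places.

lx = nx/n0 = nx/2000: 1, 0.66, 0.41, 0.27, 0.16, 0.11
R0 = Σ lx·mx = 0 + 2.2572 + 1.5744 + 1.6011 + 0.8256 + 0.2552 = 6.5135
Σ x·lx·mx = 14.7877; T = 14.7877/6.5135 = 2.27032…
r ≈ ln(R0)/T = ln(6.5135)/2.27032… = 0.82538… → 0.825

0.825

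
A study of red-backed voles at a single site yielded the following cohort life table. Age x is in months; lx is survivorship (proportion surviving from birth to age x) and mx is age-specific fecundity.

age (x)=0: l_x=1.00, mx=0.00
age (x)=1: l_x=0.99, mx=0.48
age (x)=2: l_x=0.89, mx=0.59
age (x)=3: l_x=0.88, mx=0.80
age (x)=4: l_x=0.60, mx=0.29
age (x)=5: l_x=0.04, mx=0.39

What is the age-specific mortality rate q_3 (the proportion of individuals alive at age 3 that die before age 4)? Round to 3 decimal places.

0.318

q_3 = (l_3 − l_4) / l_3 = (0.88 − 0.6) / 0.88
     = 0.28 / 0.88 = 0.318182… → 0.318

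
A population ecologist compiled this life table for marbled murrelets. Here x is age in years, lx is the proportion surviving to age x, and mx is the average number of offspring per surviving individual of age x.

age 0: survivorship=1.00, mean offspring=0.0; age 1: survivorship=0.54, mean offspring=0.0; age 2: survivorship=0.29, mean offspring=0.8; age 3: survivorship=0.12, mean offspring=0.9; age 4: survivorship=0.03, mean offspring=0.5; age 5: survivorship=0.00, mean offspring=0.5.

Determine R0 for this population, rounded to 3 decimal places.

0.355

lx·mx by age: 0, 0, 0.232, 0.108, 0.015, 0
R0 = Σ lx·mx = 0.355 → 0.355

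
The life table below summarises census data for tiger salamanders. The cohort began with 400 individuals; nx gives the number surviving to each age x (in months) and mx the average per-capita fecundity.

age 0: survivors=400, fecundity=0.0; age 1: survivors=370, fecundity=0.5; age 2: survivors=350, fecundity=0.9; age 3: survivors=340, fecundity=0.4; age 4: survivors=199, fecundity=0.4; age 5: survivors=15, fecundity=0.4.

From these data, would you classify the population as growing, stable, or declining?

lx = nx/n0 = nx/400: 1, 0.925, 0.875, 0.85, 0.4975, 0.0375
R0 = Σ lx·mx = 0 + 0.4625 + 0.7875 + 0.34 + 0.199 + 0.015 = 1.804
R0 > 1, so the population is growing.

growing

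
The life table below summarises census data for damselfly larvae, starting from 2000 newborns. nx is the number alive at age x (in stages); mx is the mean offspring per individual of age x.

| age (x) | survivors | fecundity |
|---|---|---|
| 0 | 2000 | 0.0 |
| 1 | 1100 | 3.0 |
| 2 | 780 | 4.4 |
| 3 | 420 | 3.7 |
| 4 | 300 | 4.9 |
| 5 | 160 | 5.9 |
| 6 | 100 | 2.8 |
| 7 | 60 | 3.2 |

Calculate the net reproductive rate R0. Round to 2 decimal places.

lx = nx/n0 = nx/2000: 1, 0.55, 0.39, 0.21, 0.15, 0.08, 0.05, 0.03
lx·mx by age: 0, 1.65, 1.716, 0.777, 0.735, 0.472, 0.14, 0.096
R0 = Σ lx·mx = 5.586 → 5.59

5.59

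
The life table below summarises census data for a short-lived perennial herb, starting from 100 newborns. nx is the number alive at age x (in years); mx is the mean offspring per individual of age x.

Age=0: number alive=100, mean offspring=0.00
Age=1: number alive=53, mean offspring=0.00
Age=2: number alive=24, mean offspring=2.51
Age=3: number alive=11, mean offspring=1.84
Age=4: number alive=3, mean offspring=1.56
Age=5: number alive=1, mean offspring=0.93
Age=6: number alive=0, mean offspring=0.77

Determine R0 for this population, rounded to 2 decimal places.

lx = nx/n0 = nx/100: 1, 0.53, 0.24, 0.11, 0.03, 0.01, 0
lx·mx by age: 0, 0, 0.6024, 0.2024, 0.0468, 0.0093, 0
R0 = Σ lx·mx = 0.8609 → 0.86

0.86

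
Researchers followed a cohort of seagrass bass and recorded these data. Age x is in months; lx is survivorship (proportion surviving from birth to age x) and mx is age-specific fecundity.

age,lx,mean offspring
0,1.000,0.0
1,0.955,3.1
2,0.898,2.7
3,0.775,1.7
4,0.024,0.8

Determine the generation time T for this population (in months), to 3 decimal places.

lx·mx: 0, 2.9605, 2.4246, 1.3175, 0.0192 → R0 = 6.7218
x·lx·mx: 0, 2.9605, 4.8492, 3.9525, 0.0768 → Σ = 11.839
T = 11.839 / 6.7218 = 1.761284… → 1.761

1.761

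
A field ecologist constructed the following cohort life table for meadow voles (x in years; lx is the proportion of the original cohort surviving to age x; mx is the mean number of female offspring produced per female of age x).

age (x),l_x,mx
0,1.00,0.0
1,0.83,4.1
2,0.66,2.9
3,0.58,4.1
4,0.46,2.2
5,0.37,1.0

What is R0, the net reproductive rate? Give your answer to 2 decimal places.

9.08

lx·mx by age: 0, 3.403, 1.914, 2.378, 1.012, 0.37
R0 = Σ lx·mx = 9.077 → 9.08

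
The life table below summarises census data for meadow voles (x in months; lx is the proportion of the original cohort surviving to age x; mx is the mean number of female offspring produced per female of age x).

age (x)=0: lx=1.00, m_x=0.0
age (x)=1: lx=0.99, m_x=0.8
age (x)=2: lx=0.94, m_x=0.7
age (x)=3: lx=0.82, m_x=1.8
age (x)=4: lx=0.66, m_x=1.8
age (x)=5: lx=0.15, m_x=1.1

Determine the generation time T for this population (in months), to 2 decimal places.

lx·mx: 0, 0.792, 0.658, 1.476, 1.188, 0.165 → R0 = 4.279
x·lx·mx: 0, 0.792, 1.316, 4.428, 4.752, 0.825 → Σ = 12.113
T = 12.113 / 4.279 = 2.830802… → 2.83

2.83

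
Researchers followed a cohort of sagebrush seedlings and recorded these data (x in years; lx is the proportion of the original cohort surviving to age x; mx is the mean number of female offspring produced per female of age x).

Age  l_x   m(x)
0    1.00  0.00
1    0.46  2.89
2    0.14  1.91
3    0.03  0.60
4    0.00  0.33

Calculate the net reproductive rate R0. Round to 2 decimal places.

1.61

lx·mx by age: 0, 1.3294, 0.2674, 0.018, 0
R0 = Σ lx·mx = 1.6148 → 1.61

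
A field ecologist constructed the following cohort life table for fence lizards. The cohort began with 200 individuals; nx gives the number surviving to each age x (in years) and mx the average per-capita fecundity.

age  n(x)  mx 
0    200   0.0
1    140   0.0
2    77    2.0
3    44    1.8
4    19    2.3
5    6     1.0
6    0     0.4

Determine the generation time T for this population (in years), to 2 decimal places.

lx = nx/n0 = nx/200: 1, 0.7, 0.385, 0.22, 0.095, 0.03, 0
lx·mx: 0, 0, 0.77, 0.396, 0.2185, 0.03, 0 → R0 = 1.4145
x·lx·mx: 0, 0, 1.54, 1.188, 0.874, 0.15, 0 → Σ = 3.752
T = 3.752 / 1.4145 = 2.652527… → 2.65

2.65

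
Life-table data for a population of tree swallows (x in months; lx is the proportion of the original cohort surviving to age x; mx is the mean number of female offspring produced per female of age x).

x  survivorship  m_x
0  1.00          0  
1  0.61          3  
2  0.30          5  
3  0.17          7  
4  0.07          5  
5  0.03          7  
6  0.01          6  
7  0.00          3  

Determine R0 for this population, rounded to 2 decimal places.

lx·mx by age: 0, 1.83, 1.5, 1.19, 0.35, 0.21, 0.06, 0
R0 = Σ lx·mx = 5.14 → 5.14

5.14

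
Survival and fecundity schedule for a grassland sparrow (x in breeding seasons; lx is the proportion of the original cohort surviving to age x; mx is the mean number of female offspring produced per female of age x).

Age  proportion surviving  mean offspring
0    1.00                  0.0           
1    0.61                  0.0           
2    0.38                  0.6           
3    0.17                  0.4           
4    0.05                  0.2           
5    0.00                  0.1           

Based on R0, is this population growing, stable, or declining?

R0 = Σ lx·mx = 0 + 0 + 0.228 + 0.068 + 0.01 + 0 = 0.306
R0 < 1, so the population is declining.

declining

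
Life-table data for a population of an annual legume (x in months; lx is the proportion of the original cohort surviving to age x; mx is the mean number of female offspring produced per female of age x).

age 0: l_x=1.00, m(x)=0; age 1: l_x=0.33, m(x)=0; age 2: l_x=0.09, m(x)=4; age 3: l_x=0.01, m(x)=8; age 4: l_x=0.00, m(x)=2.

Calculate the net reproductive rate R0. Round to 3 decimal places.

lx·mx by age: 0, 0, 0.36, 0.08, 0
R0 = Σ lx·mx = 0.44 → 0.440

0.440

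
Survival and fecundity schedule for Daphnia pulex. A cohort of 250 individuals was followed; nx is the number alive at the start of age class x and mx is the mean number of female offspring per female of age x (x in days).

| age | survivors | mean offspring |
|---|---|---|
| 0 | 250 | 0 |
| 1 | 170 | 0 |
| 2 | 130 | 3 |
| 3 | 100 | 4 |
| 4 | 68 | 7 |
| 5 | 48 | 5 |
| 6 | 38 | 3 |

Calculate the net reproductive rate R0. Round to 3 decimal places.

6.480

lx = nx/n0 = nx/250: 1, 0.68, 0.52, 0.4, 0.272, 0.192, 0.152
lx·mx by age: 0, 0, 1.56, 1.6, 1.904, 0.96, 0.456
R0 = Σ lx·mx = 6.48 → 6.480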